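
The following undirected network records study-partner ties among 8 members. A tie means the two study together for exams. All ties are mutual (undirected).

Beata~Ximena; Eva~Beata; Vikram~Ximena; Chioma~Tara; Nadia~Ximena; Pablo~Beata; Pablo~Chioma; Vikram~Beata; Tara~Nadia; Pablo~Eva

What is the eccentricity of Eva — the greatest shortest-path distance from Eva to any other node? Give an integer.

3

Distances from Eva: Beata:1, Chioma:2, Nadia:3, Pablo:1, Tara:3, Vikram:2, Ximena:2.
The largest is 3 (to Tara and Nadia), so the eccentricity of Eva is 3.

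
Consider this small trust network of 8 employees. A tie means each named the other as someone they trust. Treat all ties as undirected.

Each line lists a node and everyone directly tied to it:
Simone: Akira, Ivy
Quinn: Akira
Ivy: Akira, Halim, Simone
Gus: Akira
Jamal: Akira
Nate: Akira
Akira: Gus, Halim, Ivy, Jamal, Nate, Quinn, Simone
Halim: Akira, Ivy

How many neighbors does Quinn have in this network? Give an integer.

1

Quinn is directly tied to Akira. That is 1 neighbor, so the degree of Quinn is 1.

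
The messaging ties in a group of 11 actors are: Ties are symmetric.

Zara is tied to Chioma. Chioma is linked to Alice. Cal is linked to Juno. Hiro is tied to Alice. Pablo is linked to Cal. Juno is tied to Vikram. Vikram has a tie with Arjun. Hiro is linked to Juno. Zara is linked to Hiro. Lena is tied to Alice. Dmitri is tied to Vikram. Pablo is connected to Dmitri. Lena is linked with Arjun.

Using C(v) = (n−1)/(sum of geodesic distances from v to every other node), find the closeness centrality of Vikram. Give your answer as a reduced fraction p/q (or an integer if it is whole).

10/21

Distances from Vikram: Alice:3, Arjun:1, Cal:2, Chioma:4, Dmitri:1, Hiro:2, Juno:1, Lena:2, Pablo:2, Zara:3. Sum = 21.
n = 11, so closeness = 10/21.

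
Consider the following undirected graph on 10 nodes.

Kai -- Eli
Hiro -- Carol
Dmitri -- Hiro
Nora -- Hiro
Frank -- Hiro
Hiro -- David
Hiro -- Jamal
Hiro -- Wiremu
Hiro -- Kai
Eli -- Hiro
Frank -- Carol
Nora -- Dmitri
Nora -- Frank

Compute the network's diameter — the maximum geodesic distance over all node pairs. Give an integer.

Eccentricity of each node (its greatest distance to any other): Carol:2, David:2, Dmitri:2, Eli:2, Frank:2, Hiro:1, Jamal:2, Kai:2, Nora:2, Wiremu:2.
The maximum eccentricity is 2, realized for instance by the pair Wiremu–Frank via Wiremu – Hiro – Frank. So the diameter is 2.

2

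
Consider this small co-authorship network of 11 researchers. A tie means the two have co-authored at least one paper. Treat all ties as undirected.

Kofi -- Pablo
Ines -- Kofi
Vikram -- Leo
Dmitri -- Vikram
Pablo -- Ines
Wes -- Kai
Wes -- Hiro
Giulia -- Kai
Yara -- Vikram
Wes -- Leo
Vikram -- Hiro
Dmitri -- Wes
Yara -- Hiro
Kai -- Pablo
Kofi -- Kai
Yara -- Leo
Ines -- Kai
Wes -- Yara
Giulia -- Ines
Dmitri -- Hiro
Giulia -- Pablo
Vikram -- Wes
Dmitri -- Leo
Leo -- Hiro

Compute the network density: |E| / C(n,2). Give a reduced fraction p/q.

There are 24 edges and 11 nodes, so the maximum possible is C(11,2) = 55.
Density = 24/55.

24/55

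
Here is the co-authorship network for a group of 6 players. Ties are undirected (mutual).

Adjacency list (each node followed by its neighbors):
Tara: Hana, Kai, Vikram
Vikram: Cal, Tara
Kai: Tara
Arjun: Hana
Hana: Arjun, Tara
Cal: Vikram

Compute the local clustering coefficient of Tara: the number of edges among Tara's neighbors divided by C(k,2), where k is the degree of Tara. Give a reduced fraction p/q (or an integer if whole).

0

Tara's neighbors: Hana, Kai, and Vikram (k = 3).
Possible neighbor pairs: C(3,2) = 3. Edges among them: none → e = 0.
Clustering(Tara) = 0/3 = 0.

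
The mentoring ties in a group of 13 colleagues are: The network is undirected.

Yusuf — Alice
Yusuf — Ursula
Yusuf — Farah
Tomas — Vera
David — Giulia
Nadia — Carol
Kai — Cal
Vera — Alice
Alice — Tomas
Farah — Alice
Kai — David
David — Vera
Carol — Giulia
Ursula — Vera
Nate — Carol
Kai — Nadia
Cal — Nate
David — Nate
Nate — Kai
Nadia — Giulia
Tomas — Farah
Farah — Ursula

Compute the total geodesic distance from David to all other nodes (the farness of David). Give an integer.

Distances from David: Alice:2, Cal:2, Carol:2, Farah:3, Giulia:1, Kai:1, Nadia:2, Nate:1, Tomas:2, Ursula:2, Vera:1, Yusuf:3.
Sum = 2 + 2 + 2 + 3 + 1 + 1 + 2 + 1 + 2 + 2 + 1 + 3 = 22.

22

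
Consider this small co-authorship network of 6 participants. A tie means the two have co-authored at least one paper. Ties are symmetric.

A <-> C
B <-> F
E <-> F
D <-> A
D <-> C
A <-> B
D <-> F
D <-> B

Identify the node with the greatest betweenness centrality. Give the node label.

F

Unnormalized betweenness of each node: A:1/2, B:1, C:0, D:7/2, E:0, F:4.
F has the largest value, 4, making it the main broker — the node through which the most shortest paths run.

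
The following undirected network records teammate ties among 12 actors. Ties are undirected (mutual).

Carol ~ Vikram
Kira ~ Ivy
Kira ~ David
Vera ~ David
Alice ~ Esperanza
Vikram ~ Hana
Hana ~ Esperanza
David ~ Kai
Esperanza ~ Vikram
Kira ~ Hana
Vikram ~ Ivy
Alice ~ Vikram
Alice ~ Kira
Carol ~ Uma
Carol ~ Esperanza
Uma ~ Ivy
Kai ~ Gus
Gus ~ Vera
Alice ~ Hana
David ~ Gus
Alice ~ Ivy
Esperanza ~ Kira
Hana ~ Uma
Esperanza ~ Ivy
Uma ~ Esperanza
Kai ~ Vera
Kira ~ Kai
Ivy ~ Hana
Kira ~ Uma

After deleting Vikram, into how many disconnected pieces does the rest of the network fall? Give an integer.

1

Vikram's neighbors (Alice, Carol, Esperanza, Hana, and Ivy) remain reachable from one another through other ties, so the rest of the network stays in one piece.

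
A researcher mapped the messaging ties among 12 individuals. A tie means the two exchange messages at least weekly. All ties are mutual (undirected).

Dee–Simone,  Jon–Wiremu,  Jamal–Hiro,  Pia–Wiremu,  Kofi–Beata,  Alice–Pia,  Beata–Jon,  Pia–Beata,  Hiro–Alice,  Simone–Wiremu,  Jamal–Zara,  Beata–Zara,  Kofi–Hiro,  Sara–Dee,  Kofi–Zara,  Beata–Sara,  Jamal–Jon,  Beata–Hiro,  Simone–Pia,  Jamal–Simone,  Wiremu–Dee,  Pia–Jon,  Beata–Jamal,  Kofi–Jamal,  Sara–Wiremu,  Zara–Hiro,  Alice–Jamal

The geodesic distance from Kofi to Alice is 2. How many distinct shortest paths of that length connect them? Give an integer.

The shortest distance is 2. The length-2 paths are: Kofi–Jamal–Alice; Kofi–Hiro–Alice.
That gives 2 distinct shortest paths.

2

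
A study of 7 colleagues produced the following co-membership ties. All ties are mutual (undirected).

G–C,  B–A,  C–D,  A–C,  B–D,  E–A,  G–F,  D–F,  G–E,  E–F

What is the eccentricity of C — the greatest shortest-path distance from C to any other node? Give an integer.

Distances from C: A:1, B:2, D:1, E:2, F:2, G:1.
The largest is 2 (to F, B, and E), so the eccentricity of C is 2.

2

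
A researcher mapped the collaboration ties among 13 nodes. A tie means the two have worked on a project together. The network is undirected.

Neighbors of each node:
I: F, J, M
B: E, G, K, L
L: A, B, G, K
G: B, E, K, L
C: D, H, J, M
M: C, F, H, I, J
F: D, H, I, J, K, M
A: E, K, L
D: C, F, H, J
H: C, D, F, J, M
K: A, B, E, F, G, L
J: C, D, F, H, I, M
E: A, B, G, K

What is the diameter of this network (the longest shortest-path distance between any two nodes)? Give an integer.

Eccentricity of each node (its greatest distance to any other): A:4, B:4, C:4, D:3, E:4, F:2, G:4, H:3, I:3, J:3, K:3, L:4, M:3.
The maximum eccentricity is 4, realized for instance by the pair C–B via C – J – F – K – B. So the diameter is 4.

4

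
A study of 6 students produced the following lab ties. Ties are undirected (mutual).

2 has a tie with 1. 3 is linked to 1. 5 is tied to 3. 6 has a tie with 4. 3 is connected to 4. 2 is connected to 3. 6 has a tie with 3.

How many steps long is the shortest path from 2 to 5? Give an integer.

2

One shortest route is 2 – 3 – 5, which uses 2 edges, and 2 and 5 are not directly tied, so nothing shorter exists. So d(2,5) = 2.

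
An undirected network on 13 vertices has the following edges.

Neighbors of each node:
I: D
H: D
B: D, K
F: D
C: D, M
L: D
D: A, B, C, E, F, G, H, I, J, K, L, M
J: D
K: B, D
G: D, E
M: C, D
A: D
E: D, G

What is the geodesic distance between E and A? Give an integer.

One shortest route is E – D – A, which uses 2 edges, and E and A are not directly tied, so nothing shorter exists. So d(E,A) = 2.

2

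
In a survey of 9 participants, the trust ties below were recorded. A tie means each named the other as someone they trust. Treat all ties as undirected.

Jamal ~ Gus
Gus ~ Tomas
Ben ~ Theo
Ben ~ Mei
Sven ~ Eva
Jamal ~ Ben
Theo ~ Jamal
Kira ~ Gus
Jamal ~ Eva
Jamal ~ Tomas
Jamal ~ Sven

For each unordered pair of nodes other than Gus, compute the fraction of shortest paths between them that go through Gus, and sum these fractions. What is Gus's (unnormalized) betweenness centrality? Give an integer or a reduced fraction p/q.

7

Pairs whose geodesics pass through Gus — Theo–Kira: 1; Tomas–Kira: 1; Sven–Kira: 1; Jamal–Kira: 1; Ben–Kira: 1; Mei–Kira: 1; Kira–Eva: 1.
All other pairs contribute 0.
Summing the contributions gives betweenness(Gus) = 7.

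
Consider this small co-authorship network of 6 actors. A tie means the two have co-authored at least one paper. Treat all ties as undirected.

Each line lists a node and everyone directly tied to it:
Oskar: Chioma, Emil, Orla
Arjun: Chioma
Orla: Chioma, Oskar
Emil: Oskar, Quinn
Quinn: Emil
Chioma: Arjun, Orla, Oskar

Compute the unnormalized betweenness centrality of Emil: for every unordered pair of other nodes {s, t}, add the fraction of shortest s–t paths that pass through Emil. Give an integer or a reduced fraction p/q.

Pairs whose geodesics pass through Emil — Chioma–Quinn: 1; Quinn–Orla: 1; Quinn–Oskar: 1; Quinn–Arjun: 1.
All other pairs contribute 0.
Summing the contributions gives betweenness(Emil) = 4.

4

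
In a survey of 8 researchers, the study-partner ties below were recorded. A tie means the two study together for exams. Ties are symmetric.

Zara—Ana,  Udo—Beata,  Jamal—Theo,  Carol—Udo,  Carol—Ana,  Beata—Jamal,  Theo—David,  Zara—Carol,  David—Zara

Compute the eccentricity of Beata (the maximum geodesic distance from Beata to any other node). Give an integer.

Distances from Beata: Ana:3, Carol:2, David:3, Jamal:1, Theo:2, Udo:1, Zara:3.
The largest is 3 (to David, Ana, and Zara), so the eccentricity of Beata is 3.

3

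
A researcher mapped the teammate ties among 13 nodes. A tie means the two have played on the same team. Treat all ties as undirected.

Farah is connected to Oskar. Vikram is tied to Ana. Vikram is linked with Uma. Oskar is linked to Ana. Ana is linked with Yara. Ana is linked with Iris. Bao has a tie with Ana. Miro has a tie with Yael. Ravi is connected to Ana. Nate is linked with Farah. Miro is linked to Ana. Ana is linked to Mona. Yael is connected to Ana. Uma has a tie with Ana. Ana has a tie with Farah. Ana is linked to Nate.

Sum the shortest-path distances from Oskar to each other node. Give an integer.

22

Distances from Oskar: Ana:1, Bao:2, Farah:1, Iris:2, Miro:2, Mona:2, Nate:2, Ravi:2, Uma:2, Vikram:2, Yael:2, Yara:2.
Sum = 1 + 2 + 1 + 2 + 2 + 2 + 2 + 2 + 2 + 2 + 2 + 2 = 22.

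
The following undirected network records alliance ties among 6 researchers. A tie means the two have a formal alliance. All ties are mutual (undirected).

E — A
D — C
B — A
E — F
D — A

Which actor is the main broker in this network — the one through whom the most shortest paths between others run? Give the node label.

A

Unnormalized betweenness of each node: A:8, B:0, C:0, D:4, E:4, F:0.
A has the largest value, 8, making it the main broker — the node through which the most shortest paths run.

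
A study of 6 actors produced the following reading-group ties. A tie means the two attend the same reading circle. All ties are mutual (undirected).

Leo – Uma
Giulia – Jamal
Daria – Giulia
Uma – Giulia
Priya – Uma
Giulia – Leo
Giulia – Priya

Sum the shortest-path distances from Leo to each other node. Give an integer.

8

Distances from Leo: Daria:2, Giulia:1, Jamal:2, Priya:2, Uma:1.
Sum = 2 + 1 + 2 + 2 + 1 = 8.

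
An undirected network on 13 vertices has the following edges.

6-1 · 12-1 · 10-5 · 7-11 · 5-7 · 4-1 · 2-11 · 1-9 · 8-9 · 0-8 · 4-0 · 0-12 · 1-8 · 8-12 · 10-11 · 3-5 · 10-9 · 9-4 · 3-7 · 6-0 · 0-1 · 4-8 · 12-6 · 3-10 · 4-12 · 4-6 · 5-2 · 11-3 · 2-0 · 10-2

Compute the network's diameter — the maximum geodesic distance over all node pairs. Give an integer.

Eccentricity of each node (its greatest distance to any other): 0:3, 1:4, 2:2, 3:4, 4:4, 5:3, 6:4, 7:4, 8:4, 9:3, 10:3, 11:3, 12:4.
The maximum eccentricity is 4, realized for instance by the pair 4–7 via 4 – 0 – 2 – 5 – 7. So the diameter is 4.

4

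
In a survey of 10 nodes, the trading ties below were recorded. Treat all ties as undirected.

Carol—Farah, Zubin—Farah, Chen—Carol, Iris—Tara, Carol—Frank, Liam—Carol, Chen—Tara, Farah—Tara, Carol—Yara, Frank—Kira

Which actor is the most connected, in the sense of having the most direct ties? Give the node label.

Degrees — Carol:5, Chen:2, Farah:3, Frank:2, Iris:1, Kira:1, Liam:1, Tara:3, Yara:1, Zubin:1.
The maximum is 5, attained only by Carol.

Carol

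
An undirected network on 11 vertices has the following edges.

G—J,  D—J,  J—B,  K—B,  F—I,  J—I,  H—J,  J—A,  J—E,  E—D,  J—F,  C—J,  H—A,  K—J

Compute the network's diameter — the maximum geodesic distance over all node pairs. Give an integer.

Eccentricity of each node (its greatest distance to any other): A:2, B:2, C:2, D:2, E:2, F:2, G:2, H:2, I:2, J:1, K:2.
The maximum eccentricity is 2, realized for instance by the pair G–D via G – J – D. So the diameter is 2.

2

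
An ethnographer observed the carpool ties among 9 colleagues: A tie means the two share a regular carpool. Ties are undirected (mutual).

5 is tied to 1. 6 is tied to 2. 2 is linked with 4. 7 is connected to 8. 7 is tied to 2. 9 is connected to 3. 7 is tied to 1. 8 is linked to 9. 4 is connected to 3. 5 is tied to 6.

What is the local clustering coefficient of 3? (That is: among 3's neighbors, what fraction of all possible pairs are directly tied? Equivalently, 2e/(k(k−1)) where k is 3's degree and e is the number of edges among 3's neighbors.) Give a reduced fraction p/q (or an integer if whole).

3's neighbors: 4 and 9 (k = 2).
Possible neighbor pairs: C(2,2) = 1. Edges among them: none → e = 0.
Clustering(3) = 0/1.

0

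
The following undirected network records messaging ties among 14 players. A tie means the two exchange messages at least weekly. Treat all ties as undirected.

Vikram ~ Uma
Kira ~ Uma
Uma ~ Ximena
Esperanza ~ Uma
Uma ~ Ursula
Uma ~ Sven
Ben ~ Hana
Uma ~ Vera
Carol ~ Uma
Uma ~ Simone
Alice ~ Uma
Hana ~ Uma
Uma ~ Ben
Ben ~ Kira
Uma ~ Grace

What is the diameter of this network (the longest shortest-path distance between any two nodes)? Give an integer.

Eccentricity of each node (its greatest distance to any other): Alice:2, Ben:2, Carol:2, Esperanza:2, Grace:2, Hana:2, Kira:2, Simone:2, Sven:2, Uma:1, Ursula:2, Vera:2, Vikram:2, Ximena:2.
The maximum eccentricity is 2, realized for instance by the pair Grace–Ben via Grace – Uma – Ben. So the diameter is 2.

2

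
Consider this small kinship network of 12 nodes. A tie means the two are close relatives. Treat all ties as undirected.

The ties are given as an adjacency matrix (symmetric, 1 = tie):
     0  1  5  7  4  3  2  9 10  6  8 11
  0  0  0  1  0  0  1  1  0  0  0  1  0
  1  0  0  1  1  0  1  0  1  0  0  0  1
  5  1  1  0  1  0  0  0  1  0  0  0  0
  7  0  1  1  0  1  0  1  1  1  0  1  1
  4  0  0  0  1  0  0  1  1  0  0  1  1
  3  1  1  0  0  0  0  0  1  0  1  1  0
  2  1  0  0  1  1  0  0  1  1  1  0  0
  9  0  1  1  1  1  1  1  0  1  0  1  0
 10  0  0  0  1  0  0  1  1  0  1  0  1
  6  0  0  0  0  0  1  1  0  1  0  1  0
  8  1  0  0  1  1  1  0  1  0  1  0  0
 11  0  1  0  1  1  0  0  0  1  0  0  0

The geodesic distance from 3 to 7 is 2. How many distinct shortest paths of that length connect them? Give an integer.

The shortest distance is 2. The length-2 paths are: 3–1–7; 3–9–7; 3–8–7.
That gives 3 distinct shortest paths.

3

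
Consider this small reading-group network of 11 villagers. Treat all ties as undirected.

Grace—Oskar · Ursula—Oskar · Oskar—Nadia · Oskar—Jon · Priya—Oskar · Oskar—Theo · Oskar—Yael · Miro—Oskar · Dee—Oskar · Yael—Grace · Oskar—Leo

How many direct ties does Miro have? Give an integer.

1

Miro is directly tied to Oskar. That is 1 neighbor, so the degree of Miro is 1.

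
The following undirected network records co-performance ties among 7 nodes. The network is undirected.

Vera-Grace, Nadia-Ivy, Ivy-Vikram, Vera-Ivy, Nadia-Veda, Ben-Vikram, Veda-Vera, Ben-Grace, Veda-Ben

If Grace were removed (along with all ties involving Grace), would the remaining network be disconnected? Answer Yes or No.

Even without Grace, every remaining node can still reach every other (the residual graph is connected), so Grace is not a cut vertex.

No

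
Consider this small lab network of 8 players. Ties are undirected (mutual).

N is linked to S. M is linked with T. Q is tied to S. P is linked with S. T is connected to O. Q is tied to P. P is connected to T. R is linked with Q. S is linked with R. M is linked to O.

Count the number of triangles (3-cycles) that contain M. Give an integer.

1

M's neighbors: O and T.
Neighbor pairs that are themselves tied: M–O–T. Each forms one triangle with M, for 1 in total.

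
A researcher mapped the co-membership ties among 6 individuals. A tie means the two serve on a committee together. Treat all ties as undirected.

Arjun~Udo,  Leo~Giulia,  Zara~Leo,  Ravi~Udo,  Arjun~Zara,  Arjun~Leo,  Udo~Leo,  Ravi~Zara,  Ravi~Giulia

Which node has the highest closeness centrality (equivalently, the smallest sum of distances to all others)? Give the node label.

Farness (sum of distances to all others) for each node — Arjun:7, Giulia:8, Leo:6, Ravi:7, Udo:7, Zara:7.
The smallest farness is 6, for Leo, so Leo has the highest closeness.

Leo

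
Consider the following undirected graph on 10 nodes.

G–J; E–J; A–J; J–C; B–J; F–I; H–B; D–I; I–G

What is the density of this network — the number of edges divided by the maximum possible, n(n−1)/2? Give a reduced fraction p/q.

There are 9 edges and 10 nodes, so the maximum possible is C(10,2) = 45.
Density = 9/45 = 1/5.

1/5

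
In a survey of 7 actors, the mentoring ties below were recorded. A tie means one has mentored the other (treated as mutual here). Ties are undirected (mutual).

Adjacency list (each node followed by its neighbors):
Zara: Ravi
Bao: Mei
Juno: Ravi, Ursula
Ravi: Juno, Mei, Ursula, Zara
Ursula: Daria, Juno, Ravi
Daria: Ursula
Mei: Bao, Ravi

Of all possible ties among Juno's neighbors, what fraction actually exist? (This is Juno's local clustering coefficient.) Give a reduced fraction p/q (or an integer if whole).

Juno's neighbors: Ravi and Ursula (k = 2).
Possible neighbor pairs: C(2,2) = 1. Edges among them: Ravi–Ursula → e = 1.
Clustering(Juno) = 1/1.

1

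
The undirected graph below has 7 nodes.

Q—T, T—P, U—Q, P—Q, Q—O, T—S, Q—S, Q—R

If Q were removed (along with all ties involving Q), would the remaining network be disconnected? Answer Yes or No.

Removing Q leaves {O} with no path to {P, S, and T}, so the network splits into 4 components. Q is a cut vertex.

Yes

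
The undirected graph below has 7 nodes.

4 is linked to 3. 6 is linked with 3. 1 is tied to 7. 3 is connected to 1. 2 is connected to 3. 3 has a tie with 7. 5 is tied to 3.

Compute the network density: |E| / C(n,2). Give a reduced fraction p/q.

1/3

There are 7 edges and 7 nodes, so the maximum possible is C(7,2) = 21.
Density = 7/21 = 1/3.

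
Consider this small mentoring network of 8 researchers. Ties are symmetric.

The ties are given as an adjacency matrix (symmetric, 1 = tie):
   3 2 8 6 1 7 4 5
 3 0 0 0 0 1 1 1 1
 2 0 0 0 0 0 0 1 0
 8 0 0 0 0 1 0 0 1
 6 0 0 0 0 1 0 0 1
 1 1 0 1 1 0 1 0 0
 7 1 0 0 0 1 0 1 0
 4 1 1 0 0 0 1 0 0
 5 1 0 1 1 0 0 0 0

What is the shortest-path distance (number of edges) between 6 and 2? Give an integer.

4

One shortest route is 6 – 1 – 3 – 4 – 2, which uses 4 edges, and at distance 3 from 6 we only reach {4}, which does not include 2. So d(6,2) = 4.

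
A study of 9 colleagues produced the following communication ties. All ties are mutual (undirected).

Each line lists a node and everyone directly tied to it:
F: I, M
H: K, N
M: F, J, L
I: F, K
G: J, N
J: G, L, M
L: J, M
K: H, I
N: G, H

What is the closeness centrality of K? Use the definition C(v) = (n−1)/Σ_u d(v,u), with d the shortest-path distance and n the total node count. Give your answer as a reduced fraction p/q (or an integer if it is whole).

2/5

Distances from K: F:2, G:3, H:1, I:1, J:4, L:4, M:3, N:2. Sum = 20.
n = 9, so closeness = 8/20 = 2/5.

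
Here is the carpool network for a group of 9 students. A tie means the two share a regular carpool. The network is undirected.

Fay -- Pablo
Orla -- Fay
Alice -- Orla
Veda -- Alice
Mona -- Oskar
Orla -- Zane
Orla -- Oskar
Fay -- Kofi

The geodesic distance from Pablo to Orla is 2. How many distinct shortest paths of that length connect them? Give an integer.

The shortest distance is 2, and the only length-2 path is Pablo–Fay–Orla. So there is exactly 1 shortest path.

1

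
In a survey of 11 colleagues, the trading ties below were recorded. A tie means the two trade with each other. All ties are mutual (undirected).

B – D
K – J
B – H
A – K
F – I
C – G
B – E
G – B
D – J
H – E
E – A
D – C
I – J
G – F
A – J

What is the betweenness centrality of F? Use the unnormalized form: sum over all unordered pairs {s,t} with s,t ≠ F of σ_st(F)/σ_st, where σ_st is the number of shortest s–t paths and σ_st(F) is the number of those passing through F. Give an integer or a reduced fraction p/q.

Pairs whose geodesics pass through F — K–G: 1/4; J–G: 1/3; I–G: 1; I–C: 1/2; I–B: 1/2; I–H: 1/3.
All other pairs contribute 0.
Summing the contributions gives betweenness(F) = 35/12.

35/12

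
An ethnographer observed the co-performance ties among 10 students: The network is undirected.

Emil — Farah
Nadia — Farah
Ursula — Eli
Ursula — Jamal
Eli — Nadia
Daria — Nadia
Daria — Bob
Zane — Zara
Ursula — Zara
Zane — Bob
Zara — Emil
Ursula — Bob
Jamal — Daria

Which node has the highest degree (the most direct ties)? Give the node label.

Ursula

Degrees — Bob:3, Daria:3, Eli:2, Emil:2, Farah:2, Jamal:2, Nadia:3, Ursula:4, Zane:2, Zara:3.
The maximum is 4, attained only by Ursula.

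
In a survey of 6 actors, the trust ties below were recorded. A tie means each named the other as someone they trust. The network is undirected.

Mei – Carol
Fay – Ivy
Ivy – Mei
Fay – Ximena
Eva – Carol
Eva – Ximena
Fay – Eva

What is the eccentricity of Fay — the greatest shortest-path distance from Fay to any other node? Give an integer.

Distances from Fay: Carol:2, Eva:1, Ivy:1, Mei:2, Ximena:1.
The largest is 2 (to Carol and Mei), so the eccentricity of Fay is 2.

2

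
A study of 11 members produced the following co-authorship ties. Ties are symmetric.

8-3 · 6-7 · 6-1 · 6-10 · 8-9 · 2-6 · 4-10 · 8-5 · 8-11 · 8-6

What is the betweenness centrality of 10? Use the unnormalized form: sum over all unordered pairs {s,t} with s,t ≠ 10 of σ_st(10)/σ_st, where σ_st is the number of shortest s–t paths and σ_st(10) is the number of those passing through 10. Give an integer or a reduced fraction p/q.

9

Pairs whose geodesics pass through 10 — 11–4: 1; 9–4: 1; 1–4: 1; 8–4: 1; 5–4: 1; 2–4: 1; 4–7: 1; 4–3: 1; 4–6: 1.
All other pairs contribute 0.
Summing the contributions gives betweenness(10) = 9.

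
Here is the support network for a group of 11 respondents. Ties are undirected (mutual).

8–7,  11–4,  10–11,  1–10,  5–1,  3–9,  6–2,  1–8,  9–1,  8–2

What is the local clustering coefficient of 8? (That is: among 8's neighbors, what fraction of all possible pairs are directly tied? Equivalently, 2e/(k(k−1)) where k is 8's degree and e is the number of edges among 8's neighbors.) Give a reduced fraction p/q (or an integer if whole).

8's neighbors: 1, 2, and 7 (k = 3).
Possible neighbor pairs: C(3,2) = 3. Edges among them: none → e = 0.
Clustering(8) = 0/3 = 0.

0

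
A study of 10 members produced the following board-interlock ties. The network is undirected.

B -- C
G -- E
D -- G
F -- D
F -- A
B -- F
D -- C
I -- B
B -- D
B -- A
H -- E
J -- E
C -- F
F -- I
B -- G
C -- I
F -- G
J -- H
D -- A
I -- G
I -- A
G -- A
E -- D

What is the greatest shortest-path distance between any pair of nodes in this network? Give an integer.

3

Eccentricity of each node (its greatest distance to any other): A:3, B:3, C:3, D:2, E:2, F:3, G:2, H:3, I:3, J:3.
The maximum eccentricity is 3, realized for instance by the pair F–J via F – D – E – J. So the diameter is 3.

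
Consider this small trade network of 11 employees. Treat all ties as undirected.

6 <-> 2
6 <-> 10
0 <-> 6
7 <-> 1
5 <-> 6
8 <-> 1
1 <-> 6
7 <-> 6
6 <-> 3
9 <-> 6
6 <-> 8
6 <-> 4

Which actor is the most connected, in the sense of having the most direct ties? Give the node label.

Degrees — 0:1, 1:3, 2:1, 3:1, 4:1, 5:1, 6:10, 7:2, 8:2, 9:1, 10:1.
The maximum is 10, attained only by 6.

6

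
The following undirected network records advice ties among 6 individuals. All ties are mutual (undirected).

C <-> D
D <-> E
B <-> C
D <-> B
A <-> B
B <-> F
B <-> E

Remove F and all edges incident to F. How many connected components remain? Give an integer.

F's neighbors (B) remain reachable from one another through other ties, so the rest of the network stays in one piece.

1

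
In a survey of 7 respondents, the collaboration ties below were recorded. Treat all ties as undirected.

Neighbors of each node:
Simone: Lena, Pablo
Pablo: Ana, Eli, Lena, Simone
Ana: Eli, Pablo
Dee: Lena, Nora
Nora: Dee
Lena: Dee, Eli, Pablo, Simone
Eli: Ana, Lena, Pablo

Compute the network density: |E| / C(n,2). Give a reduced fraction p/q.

3/7

There are 9 edges and 7 nodes, so the maximum possible is C(7,2) = 21.
Density = 9/21 = 3/7.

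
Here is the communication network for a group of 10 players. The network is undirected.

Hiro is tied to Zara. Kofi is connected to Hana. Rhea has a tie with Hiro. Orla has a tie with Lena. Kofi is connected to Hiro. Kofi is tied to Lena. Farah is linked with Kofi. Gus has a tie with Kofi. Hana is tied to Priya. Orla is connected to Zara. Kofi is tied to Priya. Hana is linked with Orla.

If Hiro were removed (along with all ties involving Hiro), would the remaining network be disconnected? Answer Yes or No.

Yes

Removing Hiro leaves {Farah, Gus, Hana, Kofi, Lena, Orla, Priya, and Zara} with no path to {Rhea}, so the network splits into 2 components. Hiro is a cut vertex.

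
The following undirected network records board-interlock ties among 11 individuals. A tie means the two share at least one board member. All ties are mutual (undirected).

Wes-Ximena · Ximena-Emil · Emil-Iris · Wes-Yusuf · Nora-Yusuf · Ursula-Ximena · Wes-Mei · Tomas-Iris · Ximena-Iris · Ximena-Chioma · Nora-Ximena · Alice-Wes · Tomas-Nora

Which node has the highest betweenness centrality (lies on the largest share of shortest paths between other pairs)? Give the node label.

Unnormalized betweenness of each node: Alice:0, Chioma:0, Emil:0, Iris:7/2, Mei:0, Nora:43/6, Tomas:5/6, Ursula:0, Wes:58/3, Ximena:89/3, Yusuf:5/2.
Ximena has the largest value, 89/3, making it the main broker — the node through which the most shortest paths run.

Ximena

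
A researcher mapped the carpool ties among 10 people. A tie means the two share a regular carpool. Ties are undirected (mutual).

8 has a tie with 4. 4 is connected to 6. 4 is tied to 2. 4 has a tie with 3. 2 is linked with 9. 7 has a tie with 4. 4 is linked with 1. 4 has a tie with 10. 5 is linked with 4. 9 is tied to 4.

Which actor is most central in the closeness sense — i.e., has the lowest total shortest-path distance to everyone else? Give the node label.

Farness (sum of distances to all others) for each node — 1:17, 2:16, 3:17, 4:9, 5:17, 6:17, 7:17, 8:17, 9:16, 10:17.
The smallest farness is 9, for 4, so 4 has the highest closeness.

4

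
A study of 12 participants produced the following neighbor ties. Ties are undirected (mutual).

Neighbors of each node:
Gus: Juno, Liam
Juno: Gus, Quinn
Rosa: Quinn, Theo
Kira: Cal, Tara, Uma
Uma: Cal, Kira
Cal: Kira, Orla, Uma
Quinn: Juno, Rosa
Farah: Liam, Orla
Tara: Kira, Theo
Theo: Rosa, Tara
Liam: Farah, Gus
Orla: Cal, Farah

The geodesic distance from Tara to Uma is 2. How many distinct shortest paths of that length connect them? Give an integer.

The shortest distance is 2, and the only length-2 path is Tara–Kira–Uma. So there is exactly 1 shortest path.

1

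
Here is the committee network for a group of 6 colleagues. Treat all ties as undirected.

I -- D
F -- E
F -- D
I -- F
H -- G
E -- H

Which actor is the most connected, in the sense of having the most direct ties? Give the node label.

F

Degrees — D:2, E:2, F:3, G:1, H:2, I:2.
The maximum is 3, attained only by F.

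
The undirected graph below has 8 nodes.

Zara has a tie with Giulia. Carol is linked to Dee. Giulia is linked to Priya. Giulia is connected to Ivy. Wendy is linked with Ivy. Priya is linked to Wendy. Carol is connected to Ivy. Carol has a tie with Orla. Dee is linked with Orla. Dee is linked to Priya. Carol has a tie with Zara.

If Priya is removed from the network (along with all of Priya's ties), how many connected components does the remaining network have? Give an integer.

1

Priya's neighbors (Dee, Giulia, and Wendy) remain reachable from one another through other ties, so the rest of the network stays in one piece.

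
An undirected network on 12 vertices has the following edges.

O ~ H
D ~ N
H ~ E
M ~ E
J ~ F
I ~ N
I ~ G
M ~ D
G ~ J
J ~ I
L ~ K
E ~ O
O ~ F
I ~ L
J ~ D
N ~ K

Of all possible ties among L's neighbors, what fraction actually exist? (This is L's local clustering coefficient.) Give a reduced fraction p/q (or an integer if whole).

L's neighbors: I and K (k = 2).
Possible neighbor pairs: C(2,2) = 1. Edges among them: none → e = 0.
Clustering(L) = 0/1.

0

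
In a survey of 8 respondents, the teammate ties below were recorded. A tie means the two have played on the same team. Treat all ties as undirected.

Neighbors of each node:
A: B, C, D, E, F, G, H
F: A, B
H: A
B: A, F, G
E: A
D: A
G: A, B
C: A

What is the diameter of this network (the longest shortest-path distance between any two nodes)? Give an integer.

Eccentricity of each node (its greatest distance to any other): A:1, B:2, C:2, D:2, E:2, F:2, G:2, H:2.
The maximum eccentricity is 2, realized for instance by the pair G–C via G – A – C. So the diameter is 2.

2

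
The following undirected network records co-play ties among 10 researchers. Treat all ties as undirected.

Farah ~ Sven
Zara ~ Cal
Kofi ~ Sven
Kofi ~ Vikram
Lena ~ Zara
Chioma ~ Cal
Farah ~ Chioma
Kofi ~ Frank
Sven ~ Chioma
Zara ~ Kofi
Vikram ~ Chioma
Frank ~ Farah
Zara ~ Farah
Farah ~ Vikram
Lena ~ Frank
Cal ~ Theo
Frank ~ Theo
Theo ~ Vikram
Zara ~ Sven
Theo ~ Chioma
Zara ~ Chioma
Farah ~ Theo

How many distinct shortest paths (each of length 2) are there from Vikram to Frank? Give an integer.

The shortest distance is 2. The length-2 paths are: Vikram–Theo–Frank; Vikram–Kofi–Frank; Vikram–Farah–Frank.
That gives 3 distinct shortest paths.

3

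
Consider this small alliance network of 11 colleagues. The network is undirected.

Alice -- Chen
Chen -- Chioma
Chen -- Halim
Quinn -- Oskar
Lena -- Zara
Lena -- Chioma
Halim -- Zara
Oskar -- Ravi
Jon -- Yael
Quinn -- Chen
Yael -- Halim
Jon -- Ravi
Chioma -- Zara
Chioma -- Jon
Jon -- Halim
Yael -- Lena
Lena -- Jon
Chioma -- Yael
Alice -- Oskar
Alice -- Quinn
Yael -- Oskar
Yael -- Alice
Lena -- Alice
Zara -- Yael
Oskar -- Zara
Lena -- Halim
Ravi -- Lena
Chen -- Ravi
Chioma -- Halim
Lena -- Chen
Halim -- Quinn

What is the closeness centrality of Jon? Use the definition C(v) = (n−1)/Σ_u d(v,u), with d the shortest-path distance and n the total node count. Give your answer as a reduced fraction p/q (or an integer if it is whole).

2/3

Distances from Jon: Alice:2, Chen:2, Chioma:1, Halim:1, Lena:1, Oskar:2, Quinn:2, Ravi:1, Yael:1, Zara:2. Sum = 15.
n = 11, so closeness = 10/15 = 2/3.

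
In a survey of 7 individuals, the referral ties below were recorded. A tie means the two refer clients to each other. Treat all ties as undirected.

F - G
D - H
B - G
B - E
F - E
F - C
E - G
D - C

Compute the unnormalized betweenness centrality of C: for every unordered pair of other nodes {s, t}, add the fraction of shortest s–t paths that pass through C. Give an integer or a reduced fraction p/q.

8

Pairs whose geodesics pass through C — H–B: 2/2; H–F: 1; H–E: 1; H–G: 1; D–B: 2/2; D–F: 1; D–E: 1; D–G: 1.
All other pairs contribute 0.
Summing the contributions gives betweenness(C) = 8.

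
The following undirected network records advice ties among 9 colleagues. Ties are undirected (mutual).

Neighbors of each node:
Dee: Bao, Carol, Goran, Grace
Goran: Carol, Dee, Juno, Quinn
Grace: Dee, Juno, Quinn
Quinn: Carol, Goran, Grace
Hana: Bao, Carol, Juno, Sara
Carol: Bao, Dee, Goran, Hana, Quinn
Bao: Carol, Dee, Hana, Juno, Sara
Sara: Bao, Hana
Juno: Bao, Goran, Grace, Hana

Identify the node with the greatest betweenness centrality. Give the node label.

Unnormalized betweenness of each node: Bao:74/15, Carol:76/15, Dee:11/5, Goran:3/2, Grace:7/6, Hana:77/30, Juno:56/15, Quinn:5/6, Sara:0.
Carol has the largest value, 76/15, making it the main broker — the node through which the most shortest paths run.

Carol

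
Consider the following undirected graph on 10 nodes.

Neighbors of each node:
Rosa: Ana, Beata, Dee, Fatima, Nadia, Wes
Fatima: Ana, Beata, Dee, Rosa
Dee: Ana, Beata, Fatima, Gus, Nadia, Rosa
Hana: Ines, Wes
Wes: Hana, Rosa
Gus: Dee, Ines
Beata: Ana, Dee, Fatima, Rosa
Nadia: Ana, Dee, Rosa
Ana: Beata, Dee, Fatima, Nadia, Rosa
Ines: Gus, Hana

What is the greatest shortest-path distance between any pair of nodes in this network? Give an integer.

3

Eccentricity of each node (its greatest distance to any other): Ana:3, Beata:3, Dee:3, Fatima:3, Gus:3, Hana:3, Ines:3, Nadia:3, Rosa:3, Wes:3.
The maximum eccentricity is 3, realized for instance by the pair Fatima–Ines via Fatima – Dee – Gus – Ines. So the diameter is 3.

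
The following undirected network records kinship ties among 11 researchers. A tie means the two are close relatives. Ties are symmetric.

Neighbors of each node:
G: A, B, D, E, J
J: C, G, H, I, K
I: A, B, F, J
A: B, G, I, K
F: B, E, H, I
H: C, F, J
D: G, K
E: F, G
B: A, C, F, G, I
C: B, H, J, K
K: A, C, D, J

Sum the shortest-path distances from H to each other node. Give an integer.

19

Distances from H: A:3, B:2, C:1, D:3, E:2, F:1, G:2, I:2, J:1, K:2.
Sum = 3 + 2 + 1 + 3 + 2 + 1 + 2 + 2 + 1 + 2 = 19.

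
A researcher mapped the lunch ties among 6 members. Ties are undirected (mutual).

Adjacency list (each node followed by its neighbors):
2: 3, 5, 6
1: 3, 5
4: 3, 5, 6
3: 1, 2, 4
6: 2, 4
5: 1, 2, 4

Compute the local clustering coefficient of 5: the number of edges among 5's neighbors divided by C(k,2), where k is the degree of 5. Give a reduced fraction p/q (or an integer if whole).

5's neighbors: 1, 2, and 4 (k = 3).
Possible neighbor pairs: C(3,2) = 3. Edges among them: none → e = 0.
Clustering(5) = 0/3 = 0.

0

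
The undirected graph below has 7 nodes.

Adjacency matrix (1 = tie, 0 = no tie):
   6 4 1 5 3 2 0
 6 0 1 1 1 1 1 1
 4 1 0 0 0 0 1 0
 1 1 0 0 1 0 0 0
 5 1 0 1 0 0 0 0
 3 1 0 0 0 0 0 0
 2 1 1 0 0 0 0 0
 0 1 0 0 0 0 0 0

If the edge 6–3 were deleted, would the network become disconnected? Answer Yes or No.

Without the 6–3 edge there is no alternate route between 6 and 3, so the network disconnects. It is a bridge.

Yes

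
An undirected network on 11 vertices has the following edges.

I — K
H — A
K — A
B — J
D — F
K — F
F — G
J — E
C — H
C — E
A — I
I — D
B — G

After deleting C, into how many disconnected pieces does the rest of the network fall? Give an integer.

1

C's neighbors (E and H) remain reachable from one another through other ties, so the rest of the network stays in one piece.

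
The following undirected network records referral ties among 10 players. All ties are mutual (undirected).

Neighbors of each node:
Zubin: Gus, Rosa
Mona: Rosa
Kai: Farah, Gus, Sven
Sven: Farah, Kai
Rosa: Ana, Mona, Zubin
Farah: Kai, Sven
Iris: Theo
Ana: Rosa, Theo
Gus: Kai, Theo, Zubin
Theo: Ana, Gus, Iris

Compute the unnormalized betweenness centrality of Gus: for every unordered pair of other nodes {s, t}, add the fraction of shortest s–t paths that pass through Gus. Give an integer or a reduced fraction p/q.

Pairs whose geodesics pass through Gus — Zubin–Farah: 1; Zubin–Kai: 1; Zubin–Theo: 1; Zubin–Sven: 1; Zubin–Iris: 1; Farah–Theo: 1; Farah–Ana: 1; Farah–Iris: 1; Farah–Rosa: 1; Farah–Mona: 1; Kai–Theo: 1; Kai–Ana: 1; Kai–Iris: 1; Kai–Rosa: 1 … (+6 more pairs).
All other pairs contribute 0.
Summing the contributions gives betweenness(Gus) = 20.

20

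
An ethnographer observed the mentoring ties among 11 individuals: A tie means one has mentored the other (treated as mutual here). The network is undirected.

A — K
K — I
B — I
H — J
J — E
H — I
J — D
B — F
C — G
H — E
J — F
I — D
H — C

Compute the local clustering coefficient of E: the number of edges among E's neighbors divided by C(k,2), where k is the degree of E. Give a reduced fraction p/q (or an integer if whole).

1

E's neighbors: H and J (k = 2).
Possible neighbor pairs: C(2,2) = 1. Edges among them: H–J → e = 1.
Clustering(E) = 1/1.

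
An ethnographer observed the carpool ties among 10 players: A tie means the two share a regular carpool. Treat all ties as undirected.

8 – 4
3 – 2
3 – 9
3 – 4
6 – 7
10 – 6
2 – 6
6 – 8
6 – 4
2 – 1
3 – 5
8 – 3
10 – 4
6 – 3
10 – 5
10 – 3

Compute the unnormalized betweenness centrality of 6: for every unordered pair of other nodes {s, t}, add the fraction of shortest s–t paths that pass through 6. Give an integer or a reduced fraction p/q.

34/3

Pairs whose geodesics pass through 6 — 9–7: 1; 4–2: 1/2; 4–1: 1/2; 4–7: 1; 3–7: 1; 5–7: 2/2; 2–10: 1/2; 2–7: 1; 2–8: 1/2; 10–1: 1/2; 10–7: 1; 10–8: 1/3; 1–7: 1; 1–8: 1/2 … (+1 more pairs).
All other pairs contribute 0.
Summing the contributions gives betweenness(6) = 34/3.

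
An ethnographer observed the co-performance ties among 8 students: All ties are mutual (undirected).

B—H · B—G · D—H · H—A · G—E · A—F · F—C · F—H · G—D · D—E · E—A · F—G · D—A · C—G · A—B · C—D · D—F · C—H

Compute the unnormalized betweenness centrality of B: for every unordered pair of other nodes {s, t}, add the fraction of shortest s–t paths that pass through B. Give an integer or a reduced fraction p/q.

1/2

Pairs whose geodesics pass through B — H–G: 1/4; A–G: 1/4.
All other pairs contribute 0.
Summing the contributions gives betweenness(B) = 1/2.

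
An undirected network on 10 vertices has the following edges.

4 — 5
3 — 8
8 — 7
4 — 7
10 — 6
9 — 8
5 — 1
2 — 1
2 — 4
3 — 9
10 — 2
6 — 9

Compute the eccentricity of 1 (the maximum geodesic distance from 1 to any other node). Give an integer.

Distances from 1: 2:1, 3:5, 4:2, 5:1, 6:3, 7:3, 8:4, 9:4, 10:2.
The largest is 5 (to 3), so the eccentricity of 1 is 5.

5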